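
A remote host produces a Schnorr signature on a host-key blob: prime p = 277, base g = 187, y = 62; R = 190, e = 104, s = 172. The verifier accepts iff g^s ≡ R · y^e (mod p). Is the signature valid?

valid

g^s mod p:
Squares mod 277: 187^1≡187, 187^2≡67, 187^4≡57, 187^8≡202, 187^16≡85, 187^32≡23, 187^64≡252, 187^128≡71
172 = 128 + 32 + 8 + 4, so 187^172 ≡ 71·23·202·57 ≡ 156 (mod 277)
R · y^e mod p:
Squares mod 277: 62^1≡62, 62^2≡243, 62^4≡48, 62^8≡88, 62^16≡265, 62^32≡144, 62^64≡238
104 = 64 + 32 + 8, so 62^104 ≡ 238·144·88 ≡ 237 (mod 277)
190·237 = 45030 ≡ 156 (mod 277)
156 ≡ 156 (mod 277); signature holds.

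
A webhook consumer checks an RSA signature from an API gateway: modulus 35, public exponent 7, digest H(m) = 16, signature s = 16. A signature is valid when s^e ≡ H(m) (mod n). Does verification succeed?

s^2 ≡ 16^2 = 256 ≡ 11
s^4 ≡ 11^2 = 121 ≡ 16
7 = 4 + 2 + 1, so s^7 ≡ 16·11·16 ≡ 16 (mod 35)
Since 16 equals the digest 16, verification succeeds.

passes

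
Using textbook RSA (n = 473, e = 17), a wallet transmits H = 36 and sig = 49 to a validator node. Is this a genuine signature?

sig^17 mod 473 = 36
36 = H, so the signature checks out.

genuine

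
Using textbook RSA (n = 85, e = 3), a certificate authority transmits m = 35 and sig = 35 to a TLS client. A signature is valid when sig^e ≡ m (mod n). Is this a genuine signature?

Squares mod 85: sig^1≡35, sig^2≡35
3 = 2 + 1, so sig^3 ≡ 35·35 ≡ 35 (mod 85)
sig^3 mod 85 = 35 matches m.

genuine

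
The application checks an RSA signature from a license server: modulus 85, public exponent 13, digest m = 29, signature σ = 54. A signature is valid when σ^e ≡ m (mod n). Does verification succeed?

passes

Squares mod 85: σ^1≡54, σ^2≡26, σ^4≡81, σ^8≡16
13 = 8 + 4 + 1, so σ^13 ≡ 16·81·54 ≡ 29 (mod 85)
Since 29 equals the digest 29, verification succeeds.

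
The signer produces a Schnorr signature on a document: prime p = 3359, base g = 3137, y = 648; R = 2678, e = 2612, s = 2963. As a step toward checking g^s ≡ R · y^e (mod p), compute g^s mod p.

3137^2 = 9840769 ≡ 2258
3137^4 ≡ 2258^2 = 5098564 ≡ 2961
3137^8 ≡ 2961^2 = 8767521 ≡ 531
3137^16 ≡ 531^2 = 281961 ≡ 3164
3137^32 ≡ 3164^2 = 10010896 ≡ 1076
3137^64 ≡ 1076^2 = 1157776 ≡ 2280
3137^128 ≡ 2280^2 = 5198400 ≡ 2027
3137^256 ≡ 2027^2 = 4108729 ≡ 672
3137^512 ≡ 672^2 = 451584 ≡ 1478
3137^1024 ≡ 1478^2 = 2184484 ≡ 1134
3137^2048 ≡ 1134^2 = 1285956 ≡ 2818
2963 = 2048 + 512 + 256 + 128 + 16 + 2 + 1, so 3137^2963 ≡ 2818·1478·672·2027·3164·2258·3137 ≡ 2442 (mod 3359)

2442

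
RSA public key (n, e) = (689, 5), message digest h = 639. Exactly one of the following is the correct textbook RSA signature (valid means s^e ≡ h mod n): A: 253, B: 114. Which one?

A

Candidate A: Squares mod 689: 253^1≡253, 253^2≡621, 253^4≡490; 5 = 4 + 1, so 253^5 ≡ 490·253 ≡ 639 (mod 689)
  → matches h = 639
Candidate B: Squares mod 689: 114^1≡114, 114^2≡594, 114^4≡68; 5 = 4 + 1, so 114^5 ≡ 68·114 ≡ 173 (mod 689)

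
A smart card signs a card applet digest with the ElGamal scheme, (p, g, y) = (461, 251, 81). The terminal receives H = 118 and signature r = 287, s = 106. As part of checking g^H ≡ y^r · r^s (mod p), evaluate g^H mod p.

9

Squares mod 461: 251^1≡251, 251^2≡305, 251^4≡364, 251^8≡189, 251^16≡224, 251^32≡388, 251^64≡258
118 = 64 + 32 + 16 + 4 + 2, so 251^118 ≡ 258·388·224·364·305 ≡ 9 (mod 461)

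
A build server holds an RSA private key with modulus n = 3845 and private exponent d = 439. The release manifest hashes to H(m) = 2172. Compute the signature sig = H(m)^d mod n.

2803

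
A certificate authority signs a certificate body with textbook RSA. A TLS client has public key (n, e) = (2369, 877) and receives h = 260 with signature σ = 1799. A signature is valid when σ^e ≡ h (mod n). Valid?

yes

Squares mod 2369: σ^1≡1799, σ^2≡347, σ^4≡1959, σ^8≡2270, σ^16≡325, σ^32≡1389, σ^64≡955, σ^128≡2329, σ^256≡1600, σ^512≡1480
877 = 512 + 256 + 64 + 32 + 8 + 4 + 1, so σ^877 ≡ 1480·1600·955·1389·2270·1959·1799 ≡ 260 (mod 2369)
Since 260 equals the digest 260, verification succeeds.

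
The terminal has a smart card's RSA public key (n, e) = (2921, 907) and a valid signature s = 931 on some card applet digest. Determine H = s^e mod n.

2811

s^2 ≡ 931^2 = 866761 ≡ 2145
s^4 ≡ 2145^2 = 4601025 ≡ 450
s^8 ≡ 450^2 = 202500 ≡ 951
s^16 ≡ 951^2 = 904401 ≡ 1812
s^32 ≡ 1812^2 = 3283344 ≡ 140
s^64 ≡ 140^2 = 19600 ≡ 2074
s^128 ≡ 2074^2 = 4301476 ≡ 1764
s^256 ≡ 1764^2 = 3111696 ≡ 831
s^512 ≡ 831^2 = 690561 ≡ 1205
907 = 512 + 256 + 128 + 8 + 2 + 1, so s^907 ≡ 1205·831·1764·951·2145·931 ≡ 2811 (mod 2921)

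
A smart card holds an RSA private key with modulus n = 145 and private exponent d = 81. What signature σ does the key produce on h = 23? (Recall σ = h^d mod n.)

78

h^2 ≡ 23^2 = 529 ≡ 94
h^4 ≡ 94^2 = 8836 ≡ 136
h^8 ≡ 136^2 = 18496 ≡ 81
h^16 ≡ 81^2 = 6561 ≡ 36
h^32 ≡ 36^2 = 1296 ≡ 136
h^64 ≡ 136^2 = 18496 ≡ 81
81 = 64 + 16 + 1, so h^81 ≡ 81·36·23 ≡ 78 (mod 145)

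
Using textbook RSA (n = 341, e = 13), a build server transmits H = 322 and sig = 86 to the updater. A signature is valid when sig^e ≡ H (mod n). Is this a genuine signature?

Squares mod 341: sig^1≡86, sig^2≡235, sig^4≡324, sig^8≡289
13 = 8 + 4 + 1, so sig^13 ≡ 289·324·86 ≡ 322 (mod 341)
322 = H, so the signature checks out.

genuine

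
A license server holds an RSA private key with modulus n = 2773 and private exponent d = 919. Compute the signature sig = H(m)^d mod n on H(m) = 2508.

(H(m))^2 ≡ 2508^2 = 6290064 ≡ 900
(H(m))^4 ≡ 900^2 = 810000 ≡ 284
(H(m))^8 ≡ 284^2 = 80656 ≡ 239
(H(m))^16 ≡ 239^2 = 57121 ≡ 1661
(H(m))^32 ≡ 1661^2 = 2758921 ≡ 2559
(H(m))^64 ≡ 2559^2 = 6548481 ≡ 1428
(H(m))^128 ≡ 1428^2 = 2039184 ≡ 1029
(H(m))^256 ≡ 1029^2 = 1058841 ≡ 2328
(H(m))^512 ≡ 2328^2 = 5419584 ≡ 1142
919 = 512 + 256 + 128 + 16 + 4 + 2 + 1, so (H(m))^919 ≡ 1142·2328·1029·1661·284·900·2508 ≡ 1869 (mod 2773)

1869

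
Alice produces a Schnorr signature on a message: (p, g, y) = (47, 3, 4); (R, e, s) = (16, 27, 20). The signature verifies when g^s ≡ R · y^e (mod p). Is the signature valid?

valid

g^s mod p:
3^2 = 9
3^4 ≡ 9^2 = 81 ≡ 34
3^8 ≡ 34^2 = 1156 ≡ 28
3^16 ≡ 28^2 = 784 ≡ 32
20 = 16 + 4, so 3^20 ≡ 32·34 ≡ 7 (mod 47)
R · y^e mod p:
4^2 = 16
4^4 ≡ 16^2 = 256 ≡ 21
4^8 ≡ 21^2 = 441 ≡ 18
4^16 ≡ 18^2 = 324 ≡ 42
27 = 16 + 8 + 2 + 1, so 4^27 ≡ 42·18·16·4 ≡ 21 (mod 47)
16·21 = 336 ≡ 7 (mod 47)
7 ≡ 7 (mod 47); signature holds.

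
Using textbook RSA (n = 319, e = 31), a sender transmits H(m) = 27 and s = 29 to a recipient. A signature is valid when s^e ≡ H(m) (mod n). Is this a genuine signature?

s^2 ≡ 29^2 = 841 ≡ 203
s^4 ≡ 203^2 = 41209 ≡ 58
s^8 ≡ 58^2 = 3364 ≡ 174
s^16 ≡ 174^2 = 30276 ≡ 290
31 = 16 + 8 + 4 + 2 + 1, so s^31 ≡ 290·174·58·203·29 ≡ 29 (mod 319)
29 ≠ 27, so verification fails.

forged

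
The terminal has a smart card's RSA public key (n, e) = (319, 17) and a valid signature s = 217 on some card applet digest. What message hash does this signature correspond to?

156

s^2 ≡ 217^2 = 47089 ≡ 196
s^4 ≡ 196^2 = 38416 ≡ 136
s^8 ≡ 136^2 = 18496 ≡ 313
s^16 ≡ 313^2 = 97969 ≡ 36
17 = 16 + 1, so s^17 ≡ 36·217 ≡ 156 (mod 319)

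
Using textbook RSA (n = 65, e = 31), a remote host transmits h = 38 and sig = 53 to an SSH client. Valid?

no

Squares mod 65: sig^1≡53, sig^2≡14, sig^4≡1, sig^8≡1, sig^16≡1
31 = 16 + 8 + 4 + 2 + 1, so sig^31 ≡ 1·1·1·14·53 ≡ 27 (mod 65)
The recovered value 27 does not match the digest 38.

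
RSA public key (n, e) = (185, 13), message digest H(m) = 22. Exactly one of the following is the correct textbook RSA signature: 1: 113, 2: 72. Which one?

2

Candidate 1: Squares mod 185: 113^1≡113, 113^2≡4, 113^4≡16, 113^8≡71; 13 = 8 + 4 + 1, so 113^13 ≡ 71·16·113 ≡ 163 (mod 185)
Candidate 2: Squares mod 185: 72^1≡72, 72^2≡4, 72^4≡16, 72^8≡71; 13 = 8 + 4 + 1, so 72^13 ≡ 71·16·72 ≡ 22 (mod 185)
  → matches H(m) = 22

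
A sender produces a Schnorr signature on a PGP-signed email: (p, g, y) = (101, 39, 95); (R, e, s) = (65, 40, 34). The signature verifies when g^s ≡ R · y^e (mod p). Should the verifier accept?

accept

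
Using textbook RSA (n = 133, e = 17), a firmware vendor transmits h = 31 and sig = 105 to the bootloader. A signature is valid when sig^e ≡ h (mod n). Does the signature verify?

does not verify

sig^2 ≡ 105^2 = 11025 ≡ 119
sig^4 ≡ 119^2 = 14161 ≡ 63
sig^8 ≡ 63^2 = 3969 ≡ 112
sig^16 ≡ 112^2 = 12544 ≡ 42
17 = 16 + 1, so sig^17 ≡ 42·105 ≡ 21 (mod 133)
The recovered value 21 does not match the digest 31.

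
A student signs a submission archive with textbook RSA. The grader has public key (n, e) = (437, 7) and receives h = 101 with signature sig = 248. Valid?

no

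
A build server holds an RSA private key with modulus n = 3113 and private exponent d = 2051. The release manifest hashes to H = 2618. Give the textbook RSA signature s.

2981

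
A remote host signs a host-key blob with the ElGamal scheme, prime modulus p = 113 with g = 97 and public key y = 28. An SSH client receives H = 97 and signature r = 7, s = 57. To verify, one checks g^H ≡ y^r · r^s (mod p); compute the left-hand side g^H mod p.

7

Squares mod 113: 97^1≡97, 97^2≡30, 97^4≡109, 97^8≡16, 97^16≡30, 97^32≡109, 97^64≡16
97 = 64 + 32 + 1, so 97^97 ≡ 16·109·97 ≡ 7 (mod 113)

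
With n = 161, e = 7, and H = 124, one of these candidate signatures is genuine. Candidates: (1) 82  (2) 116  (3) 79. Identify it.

Candidate 1: Squares mod 161: 82^1≡82, 82^2≡123, 82^4≡156; 7 = 4 + 2 + 1, so 82^7 ≡ 156·123·82 ≡ 124 (mod 161)
  → matches H = 124
Candidate 2: Squares mod 161: 116^1≡116, 116^2≡93, 116^4≡116; 7 = 4 + 2 + 1, so 116^7 ≡ 116·93·116 ≡ 116 (mod 161)
Candidate 3: Squares mod 161: 79^1≡79, 79^2≡123, 79^4≡156; 7 = 4 + 2 + 1, so 79^7 ≡ 156·123·79 ≡ 37 (mod 161)

1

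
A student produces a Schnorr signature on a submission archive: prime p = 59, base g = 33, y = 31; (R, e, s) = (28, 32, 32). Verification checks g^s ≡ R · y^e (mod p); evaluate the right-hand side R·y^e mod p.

53

Squares mod 59: 31^1≡31, 31^2≡17, 31^4≡53, 31^8≡36, 31^16≡57, 31^32≡4
31^32 ≡ 4 (mod 59)
R · y^e ≡ 28·4 = 112 ≡ 53 (mod 59)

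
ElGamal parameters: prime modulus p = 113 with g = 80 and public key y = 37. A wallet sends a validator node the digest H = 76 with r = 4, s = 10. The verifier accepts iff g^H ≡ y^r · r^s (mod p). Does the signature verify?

Left side g^H mod p:
80^2 = 6400 ≡ 72
80^4 ≡ 72^2 = 5184 ≡ 99
80^8 ≡ 99^2 = 9801 ≡ 83
80^16 ≡ 83^2 = 6889 ≡ 109
80^32 ≡ 109^2 = 11881 ≡ 16
80^64 ≡ 16^2 = 256 ≡ 30
76 = 64 + 8 + 4, so 80^76 ≡ 30·83·99 ≡ 57 (mod 113)
Right side y^r · r^s mod p:
37^2 = 1369 ≡ 13
37^4 ≡ 13^2 = 169 ≡ 56
4^2 = 16
4^4 ≡ 16^2 = 256 ≡ 30
4^8 ≡ 30^2 = 900 ≡ 109
10 = 8 + 2, so 4^10 ≡ 109·16 ≡ 49 (mod 113)
56·49 = 2744 ≡ 32 (mod 113)
57 ≠ 32, so verification fails.

does not verify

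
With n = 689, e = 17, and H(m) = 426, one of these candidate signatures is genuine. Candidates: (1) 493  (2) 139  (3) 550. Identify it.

3

Candidate 1: Squares mod 689: 493^1≡493, 493^2≡521, 493^4≡664, 493^8≡625, 493^16≡651; 17 = 16 + 1, so 493^17 ≡ 651·493 ≡ 558 (mod 689)
Candidate 2: Squares mod 689: 139^1≡139, 139^2≡29, 139^4≡152, 139^8≡367, 139^16≡334; 17 = 16 + 1, so 139^17 ≡ 334·139 ≡ 263 (mod 689)
Candidate 3: Squares mod 689: 550^1≡550, 550^2≡29, 550^4≡152, 550^8≡367, 550^16≡334; 17 = 16 + 1, so 550^17 ≡ 334·550 ≡ 426 (mod 689)
  → matches H(m) = 426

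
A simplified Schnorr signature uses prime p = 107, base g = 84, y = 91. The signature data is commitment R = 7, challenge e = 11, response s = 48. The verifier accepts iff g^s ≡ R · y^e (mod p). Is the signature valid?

invalid

g^s mod p:
84^2 = 7056 ≡ 101
84^4 ≡ 101^2 = 10201 ≡ 36
84^8 ≡ 36^2 = 1296 ≡ 12
84^16 ≡ 12^2 = 144 ≡ 37
84^32 ≡ 37^2 = 1369 ≡ 85
48 = 32 + 16, so 84^48 ≡ 85·37 ≡ 42 (mod 107)
R · y^e mod p:
91^2 = 8281 ≡ 42
91^4 ≡ 42^2 = 1764 ≡ 52
91^8 ≡ 52^2 = 2704 ≡ 29
11 = 8 + 2 + 1, so 91^11 ≡ 29·42·91 ≡ 93 (mod 107)
7·93 = 651 ≡ 9 (mod 107)
42 ≠ 9; the check fails.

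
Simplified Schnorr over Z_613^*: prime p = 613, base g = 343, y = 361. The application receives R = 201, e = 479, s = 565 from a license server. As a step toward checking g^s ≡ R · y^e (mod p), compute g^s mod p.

343^2 = 117649 ≡ 566
343^4 ≡ 566^2 = 320356 ≡ 370
343^8 ≡ 370^2 = 136900 ≡ 201
343^16 ≡ 201^2 = 40401 ≡ 556
343^32 ≡ 556^2 = 309136 ≡ 184
343^64 ≡ 184^2 = 33856 ≡ 141
343^128 ≡ 141^2 = 19881 ≡ 265
343^256 ≡ 265^2 = 70225 ≡ 343
343^512 ≡ 343^2 = 117649 ≡ 566
565 = 512 + 32 + 16 + 4 + 1, so 343^565 ≡ 566·184·556·370·343 ≡ 370 (mod 613)

370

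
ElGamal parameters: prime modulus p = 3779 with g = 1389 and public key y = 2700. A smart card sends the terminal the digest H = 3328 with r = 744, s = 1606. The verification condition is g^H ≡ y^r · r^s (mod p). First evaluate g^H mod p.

1389^2 = 1929321 ≡ 2031
1389^4 ≡ 2031^2 = 4124961 ≡ 2072
1389^8 ≡ 2072^2 = 4293184 ≡ 240
1389^16 ≡ 240^2 = 57600 ≡ 915
1389^32 ≡ 915^2 = 837225 ≡ 2066
1389^64 ≡ 2066^2 = 4268356 ≡ 1865
1389^128 ≡ 1865^2 = 3478225 ≡ 1545
1389^256 ≡ 1545^2 = 2387025 ≡ 2476
1389^512 ≡ 2476^2 = 6130576 ≡ 1038
1389^1024 ≡ 1038^2 = 1077444 ≡ 429
1389^2048 ≡ 429^2 = 184041 ≡ 2649
3328 = 2048 + 1024 + 256, so 1389^3328 ≡ 2649·429·2476 ≡ 3018 (mod 3779)

3018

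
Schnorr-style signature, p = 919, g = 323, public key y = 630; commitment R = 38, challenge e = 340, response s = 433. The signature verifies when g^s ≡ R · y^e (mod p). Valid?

g^s mod p:
323^2 = 104329 ≡ 482
323^4 ≡ 482^2 = 232324 ≡ 736
323^8 ≡ 736^2 = 541696 ≡ 405
323^16 ≡ 405^2 = 164025 ≡ 443
323^32 ≡ 443^2 = 196249 ≡ 502
323^64 ≡ 502^2 = 252004 ≡ 198
323^128 ≡ 198^2 = 39204 ≡ 606
323^256 ≡ 606^2 = 367236 ≡ 555
433 = 256 + 128 + 32 + 16 + 1, so 323^433 ≡ 555·606·502·443·323 ≡ 205 (mod 919)
R · y^e mod p:
630^2 = 396900 ≡ 811
630^4 ≡ 811^2 = 657721 ≡ 636
630^8 ≡ 636^2 = 404496 ≡ 136
630^16 ≡ 136^2 = 18496 ≡ 116
630^32 ≡ 116^2 = 13456 ≡ 590
630^64 ≡ 590^2 = 348100 ≡ 718
630^128 ≡ 718^2 = 515524 ≡ 884
630^256 ≡ 884^2 = 781456 ≡ 306
340 = 256 + 64 + 16 + 4, so 630^340 ≡ 306·718·116·636 ≡ 610 (mod 919)
38·610 = 23180 ≡ 205 (mod 919)
205 ≡ 205 (mod 919); signature holds.

yes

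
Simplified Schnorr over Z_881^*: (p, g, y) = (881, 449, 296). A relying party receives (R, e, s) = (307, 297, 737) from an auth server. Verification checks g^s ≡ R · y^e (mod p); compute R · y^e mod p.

604

296^2 = 87616 ≡ 397
296^4 ≡ 397^2 = 157609 ≡ 791
296^8 ≡ 791^2 = 625681 ≡ 171
296^16 ≡ 171^2 = 29241 ≡ 168
296^32 ≡ 168^2 = 28224 ≡ 32
296^64 ≡ 32^2 = 1024 ≡ 143
296^128 ≡ 143^2 = 20449 ≡ 186
296^256 ≡ 186^2 = 34596 ≡ 237
297 = 256 + 32 + 8 + 1, so 296^297 ≡ 237·32·171·296 ≡ 662 (mod 881)
R · y^e ≡ 307·662 = 203234 ≡ 604 (mod 881)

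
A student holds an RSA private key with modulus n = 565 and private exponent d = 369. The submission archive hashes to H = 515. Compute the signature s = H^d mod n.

H^369 mod 565 = 195

195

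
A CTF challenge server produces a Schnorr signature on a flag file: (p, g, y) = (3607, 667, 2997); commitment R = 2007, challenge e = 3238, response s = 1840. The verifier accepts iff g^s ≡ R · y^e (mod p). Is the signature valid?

invalid

g^s mod p:
667^1840 mod 3607 = 3421
R · y^e mod p:
2997^3238 mod 3607 = 2718
2007·2718 = 5455026 ≡ 1242 (mod 3607)
3421 ≠ 1242; the check fails.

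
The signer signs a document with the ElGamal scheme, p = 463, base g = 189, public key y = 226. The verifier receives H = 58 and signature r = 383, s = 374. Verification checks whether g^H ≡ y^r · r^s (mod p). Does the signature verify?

does not verify

Left side g^H mod p:
Squares mod 463: 189^1≡189, 189^2≡70, 189^4≡270, 189^8≡209, 189^16≡159, 189^32≡279
58 = 32 + 16 + 8 + 2, so 189^58 ≡ 279·159·209·70 ≡ 440 (mod 463)
Right side y^r · r^s mod p:
Squares mod 463: 226^1≡226, 226^2≡146, 226^4≡18, 226^8≡324, 226^16≡338, 226^32≡346, 226^64≡262, 226^128≡120, 226^256≡47
383 = 256 + 64 + 32 + 16 + 8 + 4 + 2 + 1, so 226^383 ≡ 47·262·346·338·324·18·146·226 ≡ 111 (mod 463)
Squares mod 463: 383^1≡383, 383^2≡381, 383^4≡242, 383^8≡226, 383^16≡146, 383^32≡18, 383^64≡324, 383^128≡338, 383^256≡346
374 = 256 + 64 + 32 + 16 + 4 + 2, so 383^374 ≡ 346·324·18·146·242·381 ≡ 286 (mod 463)
111·286 = 31746 ≡ 262 (mod 463)
440 ≠ 262, so verification fails.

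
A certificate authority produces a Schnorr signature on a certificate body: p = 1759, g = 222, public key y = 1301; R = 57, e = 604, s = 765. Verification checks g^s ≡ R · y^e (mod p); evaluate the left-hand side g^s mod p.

1621

Squares mod 1759: 222^1≡222, 222^2≡32, 222^4≡1024, 222^8≡212, 222^16≡969, 222^32≡1414, 222^64≡1172, 222^128≡1564, 222^256≡1086, 222^512≡866
765 = 512 + 128 + 64 + 32 + 16 + 8 + 4 + 1, so 222^765 ≡ 866·1564·1172·1414·969·212·1024·222 ≡ 1621 (mod 1759)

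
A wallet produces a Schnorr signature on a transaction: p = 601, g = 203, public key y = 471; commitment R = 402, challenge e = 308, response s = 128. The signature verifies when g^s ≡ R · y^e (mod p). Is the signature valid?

valid

g^s mod p:
Squares mod 601: 203^1≡203, 203^2≡341, 203^4≡288, 203^8≡6, 203^16≡36, 203^32≡94, 203^64≡422, 203^128≡188
203^128 ≡ 188 (mod 601)
R · y^e mod p:
Squares mod 601: 471^1≡471, 471^2≡72, 471^4≡376, 471^8≡141, 471^16≡48, 471^32≡501, 471^64≡384, 471^128≡211, 471^256≡47
308 = 256 + 32 + 16 + 4, so 471^308 ≡ 47·501·48·376 ≡ 141 (mod 601)
402·141 = 56682 ≡ 188 (mod 601)
188 ≡ 188 (mod 601); signature holds.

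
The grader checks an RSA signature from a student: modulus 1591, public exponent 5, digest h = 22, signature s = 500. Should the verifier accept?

s^2 ≡ 500^2 = 250000 ≡ 213
s^4 ≡ 213^2 = 45369 ≡ 821
5 = 4 + 1, so s^5 ≡ 821·500 ≡ 22 (mod 1591)
Since 22 equals the digest 22, verification succeeds.

accept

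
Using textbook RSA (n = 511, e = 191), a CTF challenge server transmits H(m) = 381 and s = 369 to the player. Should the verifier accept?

accept

Squares mod 511: s^1≡369, s^2≡235, s^4≡37, s^8≡347, s^16≡324, s^32≡221, s^64≡296, s^128≡235
191 = 128 + 32 + 16 + 8 + 4 + 2 + 1, so s^191 ≡ 235·221·324·347·37·235·369 ≡ 381 (mod 511)
381 = H(m), so the signature checks out.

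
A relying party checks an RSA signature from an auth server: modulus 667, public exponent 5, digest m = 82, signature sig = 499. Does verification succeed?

sig^5 mod 667 = 236
236 ≠ 82, so verification fails.

fails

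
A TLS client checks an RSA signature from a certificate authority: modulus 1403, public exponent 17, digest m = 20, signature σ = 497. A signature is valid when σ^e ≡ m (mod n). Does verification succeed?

passes

σ^17 mod 1403 = 20
Since 20 equals the digest 20, verification succeeds.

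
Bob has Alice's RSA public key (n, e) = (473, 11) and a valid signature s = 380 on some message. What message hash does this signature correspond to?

s^2 ≡ 380^2 = 144400 ≡ 135
s^4 ≡ 135^2 = 18225 ≡ 251
s^8 ≡ 251^2 = 63001 ≡ 92
11 = 8 + 2 + 1, so s^11 ≡ 92·135·380 ≡ 6 (mod 473)

6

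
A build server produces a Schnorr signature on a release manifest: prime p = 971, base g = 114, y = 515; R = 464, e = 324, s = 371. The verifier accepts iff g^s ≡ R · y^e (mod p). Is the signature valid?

g^s mod p:
114^371 mod 971 = 764
R · y^e mod p:
515^324 mod 971 = 529
464·529 = 245456 ≡ 764 (mod 971)
764 ≡ 764 (mod 971); signature holds.

valid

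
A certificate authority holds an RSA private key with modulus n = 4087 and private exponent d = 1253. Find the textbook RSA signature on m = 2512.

m^2 ≡ 2512^2 = 6310144 ≡ 3903
m^4 ≡ 3903^2 = 15233409 ≡ 1160
m^8 ≡ 1160^2 = 1345600 ≡ 977
m^16 ≡ 977^2 = 954529 ≡ 2258
m^32 ≡ 2258^2 = 5098564 ≡ 2075
m^64 ≡ 2075^2 = 4305625 ≡ 2014
m^128 ≡ 2014^2 = 4056196 ≡ 1892
m^256 ≡ 1892^2 = 3579664 ≡ 3539
m^512 ≡ 3539^2 = 12524521 ≡ 1953
m^1024 ≡ 1953^2 = 3814209 ≡ 1038
1253 = 1024 + 128 + 64 + 32 + 4 + 1, so m^1253 ≡ 1038·1892·2014·2075·1160·2512 ≡ 3549 (mod 4087)

3549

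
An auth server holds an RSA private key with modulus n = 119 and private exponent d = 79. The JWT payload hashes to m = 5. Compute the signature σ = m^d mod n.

m^79 mod 119 = 75

75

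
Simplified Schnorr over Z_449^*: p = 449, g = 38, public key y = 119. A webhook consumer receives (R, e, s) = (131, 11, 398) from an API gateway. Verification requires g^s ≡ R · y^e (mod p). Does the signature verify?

g^s mod p:
38^2 = 1444 ≡ 97
38^4 ≡ 97^2 = 9409 ≡ 429
38^8 ≡ 429^2 = 184041 ≡ 400
38^16 ≡ 400^2 = 160000 ≡ 156
38^32 ≡ 156^2 = 24336 ≡ 90
38^64 ≡ 90^2 = 8100 ≡ 18
38^128 ≡ 18^2 = 324
38^256 ≡ 324^2 = 104976 ≡ 359
398 = 256 + 128 + 8 + 4 + 2, so 38^398 ≡ 359·324·400·429·97 ≡ 392 (mod 449)
R · y^e mod p:
119^2 = 14161 ≡ 242
119^4 ≡ 242^2 = 58564 ≡ 194
119^8 ≡ 194^2 = 37636 ≡ 369
11 = 8 + 2 + 1, so 119^11 ≡ 369·242·119 ≡ 428 (mod 449)
131·428 = 56068 ≡ 392 (mod 449)
392 ≡ 392 (mod 449); signature holds.

verifies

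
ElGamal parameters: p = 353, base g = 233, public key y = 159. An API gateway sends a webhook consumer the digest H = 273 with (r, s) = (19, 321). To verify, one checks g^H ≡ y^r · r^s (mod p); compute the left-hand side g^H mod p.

344

Squares mod 353: 233^1≡233, 233^2≡280, 233^4≡34, 233^8≡97, 233^16≡231, 233^32≡58, 233^64≡187, 233^128≡22, 233^256≡131
273 = 256 + 16 + 1, so 233^273 ≡ 131·231·233 ≡ 344 (mod 353)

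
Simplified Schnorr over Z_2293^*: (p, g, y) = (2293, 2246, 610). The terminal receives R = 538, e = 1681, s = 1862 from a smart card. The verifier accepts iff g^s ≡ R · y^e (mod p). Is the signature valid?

invalid

g^s mod p:
2246^2 = 5044516 ≡ 2209
2246^4 ≡ 2209^2 = 4879681 ≡ 177
2246^8 ≡ 177^2 = 31329 ≡ 1520
2246^16 ≡ 1520^2 = 2310400 ≡ 1349
2246^32 ≡ 1349^2 = 1819801 ≡ 1452
2246^64 ≡ 1452^2 = 2108304 ≡ 1037
2246^128 ≡ 1037^2 = 1075369 ≡ 2245
2246^256 ≡ 2245^2 = 5040025 ≡ 11
2246^512 ≡ 11^2 = 121
2246^1024 ≡ 121^2 = 14641 ≡ 883
1862 = 1024 + 512 + 256 + 64 + 4 + 2, so 2246^1862 ≡ 883·121·11·1037·177·2209 ≡ 1768 (mod 2293)
R · y^e mod p:
610^2 = 372100 ≡ 634
610^4 ≡ 634^2 = 401956 ≡ 681
610^8 ≡ 681^2 = 463761 ≡ 575
610^16 ≡ 575^2 = 330625 ≡ 433
610^32 ≡ 433^2 = 187489 ≡ 1756
610^64 ≡ 1756^2 = 3083536 ≡ 1744
610^128 ≡ 1744^2 = 3041536 ≡ 1018
610^256 ≡ 1018^2 = 1036324 ≡ 2181
610^512 ≡ 2181^2 = 4756761 ≡ 1079
610^1024 ≡ 1079^2 = 1164241 ≡ 1690
1681 = 1024 + 512 + 128 + 16 + 1, so 610^1681 ≡ 1690·1079·1018·433·610 ≡ 1065 (mod 2293)
538·1065 = 572970 ≡ 2013 (mod 2293)
1768 ≠ 2013; the check fails.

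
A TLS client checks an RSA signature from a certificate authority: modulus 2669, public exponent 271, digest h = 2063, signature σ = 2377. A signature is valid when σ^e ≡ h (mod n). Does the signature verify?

does not verify

Squares mod 2669: σ^1≡2377, σ^2≡2525, σ^4≡2053, σ^8≡458, σ^16≡1582, σ^32≡1871, σ^64≡1582, σ^128≡1871, σ^256≡1582
271 = 256 + 8 + 4 + 2 + 1, so σ^271 ≡ 1582·458·2053·2525·2377 ≡ 606 (mod 2669)
606 ≠ 2063, so verification fails.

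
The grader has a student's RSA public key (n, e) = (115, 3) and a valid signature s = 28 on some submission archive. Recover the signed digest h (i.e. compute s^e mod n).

s^3 mod 115 = 102

102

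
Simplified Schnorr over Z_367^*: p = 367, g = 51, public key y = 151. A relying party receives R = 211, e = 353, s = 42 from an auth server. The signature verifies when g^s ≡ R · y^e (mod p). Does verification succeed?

g^s mod p:
51^2 = 2601 ≡ 32
51^4 ≡ 32^2 = 1024 ≡ 290
51^8 ≡ 290^2 = 84100 ≡ 57
51^16 ≡ 57^2 = 3249 ≡ 313
51^32 ≡ 313^2 = 97969 ≡ 347
42 = 32 + 8 + 2, so 51^42 ≡ 347·57·32 ≡ 220 (mod 367)
R · y^e mod p:
151^2 = 22801 ≡ 47
151^4 ≡ 47^2 = 2209 ≡ 7
151^8 ≡ 7^2 = 49
151^16 ≡ 49^2 = 2401 ≡ 199
151^32 ≡ 199^2 = 39601 ≡ 332
151^64 ≡ 332^2 = 110224 ≡ 124
151^128 ≡ 124^2 = 15376 ≡ 329
151^256 ≡ 329^2 = 108241 ≡ 343
353 = 256 + 64 + 32 + 1, so 151^353 ≡ 343·124·332·151 ≡ 8 (mod 367)
211·8 = 1688 ≡ 220 (mod 367)
220 ≡ 220 (mod 367); signature holds.

passes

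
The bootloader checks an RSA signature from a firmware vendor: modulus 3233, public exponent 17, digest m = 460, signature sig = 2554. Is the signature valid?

valid

Squares mod 3233: sig^1≡2554, sig^2≡1955, sig^4≡619, sig^8≡1667, sig^16≡1742
17 = 16 + 1, so sig^17 ≡ 1742·2554 ≡ 460 (mod 3233)
Since 460 equals the digest 460, verification succeeds.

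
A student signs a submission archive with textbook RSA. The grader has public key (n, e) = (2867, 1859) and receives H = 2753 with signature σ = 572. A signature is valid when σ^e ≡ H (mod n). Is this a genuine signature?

σ^1859 mod 2867 = 2753
σ^1859 mod 2867 = 2753 matches H.

genuine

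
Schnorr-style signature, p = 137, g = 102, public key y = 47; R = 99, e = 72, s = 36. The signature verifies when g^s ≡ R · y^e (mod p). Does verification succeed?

passes

g^s mod p:
102^2 = 10404 ≡ 129
102^4 ≡ 129^2 = 16641 ≡ 64
102^8 ≡ 64^2 = 4096 ≡ 123
102^16 ≡ 123^2 = 15129 ≡ 59
102^32 ≡ 59^2 = 3481 ≡ 56
36 = 32 + 4, so 102^36 ≡ 56·64 ≡ 22 (mod 137)
R · y^e mod p:
47^2 = 2209 ≡ 17
47^4 ≡ 17^2 = 289 ≡ 15
47^8 ≡ 15^2 = 225 ≡ 88
47^16 ≡ 88^2 = 7744 ≡ 72
47^32 ≡ 72^2 = 5184 ≡ 115
47^64 ≡ 115^2 = 13225 ≡ 73
72 = 64 + 8, so 47^72 ≡ 73·88 ≡ 122 (mod 137)
99·122 = 12078 ≡ 22 (mod 137)
22 ≡ 22 (mod 137); signature holds.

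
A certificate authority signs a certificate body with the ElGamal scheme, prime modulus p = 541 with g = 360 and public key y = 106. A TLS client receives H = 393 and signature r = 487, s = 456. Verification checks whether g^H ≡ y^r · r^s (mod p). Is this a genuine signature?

Left side g^H mod p:
360^2 = 129600 ≡ 301
360^4 ≡ 301^2 = 90601 ≡ 254
360^8 ≡ 254^2 = 64516 ≡ 137
360^16 ≡ 137^2 = 18769 ≡ 375
360^32 ≡ 375^2 = 140625 ≡ 506
360^64 ≡ 506^2 = 256036 ≡ 143
360^128 ≡ 143^2 = 20449 ≡ 432
360^256 ≡ 432^2 = 186624 ≡ 520
393 = 256 + 128 + 8 + 1, so 360^393 ≡ 520·432·137·360 ≡ 305 (mod 541)
Right side y^r · r^s mod p:
106^2 = 11236 ≡ 416
106^4 ≡ 416^2 = 173056 ≡ 477
106^8 ≡ 477^2 = 227529 ≡ 309
106^16 ≡ 309^2 = 95481 ≡ 265
106^32 ≡ 265^2 = 70225 ≡ 436
106^64 ≡ 436^2 = 190096 ≡ 205
106^128 ≡ 205^2 = 42025 ≡ 368
106^256 ≡ 368^2 = 135424 ≡ 174
487 = 256 + 128 + 64 + 32 + 4 + 2 + 1, so 106^487 ≡ 174·368·205·436·477·416·106 ≡ 177 (mod 541)
487^2 = 237169 ≡ 211
487^4 ≡ 211^2 = 44521 ≡ 159
487^8 ≡ 159^2 = 25281 ≡ 395
487^16 ≡ 395^2 = 156025 ≡ 217
487^32 ≡ 217^2 = 47089 ≡ 22
487^64 ≡ 22^2 = 484
487^128 ≡ 484^2 = 234256 ≡ 3
487^256 ≡ 3^2 = 9
456 = 256 + 128 + 64 + 8, so 487^456 ≡ 9·3·484·395 ≡ 179 (mod 541)
177·179 = 31683 ≡ 305 (mod 541)
305 ≡ 305 (mod 541), so the signature is genuine.

genuine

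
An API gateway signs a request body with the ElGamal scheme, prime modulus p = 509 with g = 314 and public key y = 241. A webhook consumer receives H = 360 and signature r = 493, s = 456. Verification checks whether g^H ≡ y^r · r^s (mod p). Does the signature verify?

verifies

Left side g^H mod p:
Squares mod 509: 314^1≡314, 314^2≡359, 314^4≡104, 314^8≡127, 314^16≡350, 314^32≡340, 314^64≡57, 314^128≡195, 314^256≡359
360 = 256 + 64 + 32 + 8, so 314^360 ≡ 359·57·340·127 ≡ 407 (mod 509)
Right side y^r · r^s mod p:
Squares mod 509: 241^1≡241, 241^2≡55, 241^4≡480, 241^8≡332, 241^16≡280, 241^32≡14, 241^64≡196, 241^128≡241, 241^256≡55
493 = 256 + 128 + 64 + 32 + 8 + 4 + 1, so 241^493 ≡ 55·241·196·14·332·480·241 ≡ 239 (mod 509)
Squares mod 509: 493^1≡493, 493^2≡256, 493^4≡384, 493^8≡355, 493^16≡302, 493^32≡93, 493^64≡505, 493^128≡16, 493^256≡256
456 = 256 + 128 + 64 + 8, so 493^456 ≡ 256·16·505·355 ≡ 23 (mod 509)
239·23 = 5497 ≡ 407 (mod 509)
407 ≡ 407 (mod 509), so the signature is genuine.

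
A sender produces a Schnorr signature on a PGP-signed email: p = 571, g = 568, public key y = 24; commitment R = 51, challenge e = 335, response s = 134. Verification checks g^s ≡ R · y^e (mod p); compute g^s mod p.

Squares mod 571: 568^1≡568, 568^2≡9, 568^4≡81, 568^8≡280, 568^16≡173, 568^32≡237, 568^64≡211, 568^128≡554
134 = 128 + 4 + 2, so 568^134 ≡ 554·81·9 ≡ 169 (mod 571)

169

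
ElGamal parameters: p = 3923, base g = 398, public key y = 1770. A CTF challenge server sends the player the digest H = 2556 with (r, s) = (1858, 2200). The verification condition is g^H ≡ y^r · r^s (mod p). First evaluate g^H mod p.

3641

Squares mod 3923: 398^1≡398, 398^2≡1484, 398^4≡1453, 398^8≡635, 398^16≡3079, 398^32≡2273, 398^64≡3861, 398^128≡3844, 398^256≡2318, 398^512≡2537, 398^1024≡2649, 398^2048≡2877
2556 = 2048 + 256 + 128 + 64 + 32 + 16 + 8 + 4, so 398^2556 ≡ 2877·2318·3844·3861·2273·3079·635·1453 ≡ 3641 (mod 3923)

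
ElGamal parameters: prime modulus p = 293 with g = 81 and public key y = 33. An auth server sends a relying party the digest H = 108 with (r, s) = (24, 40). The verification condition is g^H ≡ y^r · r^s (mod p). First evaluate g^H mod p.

81^2 = 6561 ≡ 115
81^4 ≡ 115^2 = 13225 ≡ 40
81^8 ≡ 40^2 = 1600 ≡ 135
81^16 ≡ 135^2 = 18225 ≡ 59
81^32 ≡ 59^2 = 3481 ≡ 258
81^64 ≡ 258^2 = 66564 ≡ 53
108 = 64 + 32 + 8 + 4, so 81^108 ≡ 53·258·135·40 ≡ 84 (mod 293)

84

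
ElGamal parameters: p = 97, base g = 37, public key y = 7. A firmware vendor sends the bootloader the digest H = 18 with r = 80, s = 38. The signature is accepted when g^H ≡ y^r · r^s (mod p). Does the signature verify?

verifies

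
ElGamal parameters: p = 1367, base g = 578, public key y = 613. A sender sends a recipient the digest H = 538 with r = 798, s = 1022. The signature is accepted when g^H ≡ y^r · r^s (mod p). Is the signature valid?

invalid

Left side g^H mod p:
578^2 = 334084 ≡ 536
578^4 ≡ 536^2 = 287296 ≡ 226
578^8 ≡ 226^2 = 51076 ≡ 497
578^16 ≡ 497^2 = 247009 ≡ 949
578^32 ≡ 949^2 = 900601 ≡ 1115
578^64 ≡ 1115^2 = 1243225 ≡ 622
578^128 ≡ 622^2 = 386884 ≡ 23
578^256 ≡ 23^2 = 529
578^512 ≡ 529^2 = 279841 ≡ 973
538 = 512 + 16 + 8 + 2, so 578^538 ≡ 973·949·497·536 ≡ 665 (mod 1367)
Right side y^r · r^s mod p:
613^2 = 375769 ≡ 1211
613^4 ≡ 1211^2 = 1466521 ≡ 1097
613^8 ≡ 1097^2 = 1203409 ≡ 449
613^16 ≡ 449^2 = 201601 ≡ 652
613^32 ≡ 652^2 = 425104 ≡ 1334
613^64 ≡ 1334^2 = 1779556 ≡ 1089
613^128 ≡ 1089^2 = 1185921 ≡ 732
613^256 ≡ 732^2 = 535824 ≡ 1327
613^512 ≡ 1327^2 = 1760929 ≡ 233
798 = 512 + 256 + 16 + 8 + 4 + 2, so 613^798 ≡ 233·1327·652·449·1097·1211 ≡ 447 (mod 1367)
798^2 = 636804 ≡ 1149
798^4 ≡ 1149^2 = 1320201 ≡ 1046
798^8 ≡ 1046^2 = 1094116 ≡ 516
798^16 ≡ 516^2 = 266256 ≡ 1058
798^32 ≡ 1058^2 = 1119364 ≡ 1158
798^64 ≡ 1158^2 = 1340964 ≡ 1304
798^128 ≡ 1304^2 = 1700416 ≡ 1235
798^256 ≡ 1235^2 = 1525225 ≡ 1020
798^512 ≡ 1020^2 = 1040400 ≡ 113
1022 = 512 + 256 + 128 + 64 + 32 + 16 + 8 + 4 + 2, so 798^1022 ≡ 113·1020·1235·1304·1158·1058·516·1046·1149 ≡ 951 (mod 1367)
447·951 = 425097 ≡ 1327 (mod 1367)
665 ≠ 1327, so verification fails.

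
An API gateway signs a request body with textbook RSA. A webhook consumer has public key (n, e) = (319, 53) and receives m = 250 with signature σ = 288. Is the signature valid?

Squares mod 319: σ^1≡288, σ^2≡4, σ^4≡16, σ^8≡256, σ^16≡141, σ^32≡103
53 = 32 + 16 + 4 + 1, so σ^53 ≡ 103·141·16·288 ≡ 250 (mod 319)
σ^53 mod 319 = 250 matches m.

valid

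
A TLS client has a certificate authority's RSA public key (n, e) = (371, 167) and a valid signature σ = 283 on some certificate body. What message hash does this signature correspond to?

σ^2 ≡ 283^2 = 80089 ≡ 324
σ^4 ≡ 324^2 = 104976 ≡ 354
σ^8 ≡ 354^2 = 125316 ≡ 289
σ^16 ≡ 289^2 = 83521 ≡ 46
σ^32 ≡ 46^2 = 2116 ≡ 261
σ^64 ≡ 261^2 = 68121 ≡ 228
σ^128 ≡ 228^2 = 51984 ≡ 44
167 = 128 + 32 + 4 + 2 + 1, so σ^167 ≡ 44·261·354·324·283 ≡ 313 (mod 371)

313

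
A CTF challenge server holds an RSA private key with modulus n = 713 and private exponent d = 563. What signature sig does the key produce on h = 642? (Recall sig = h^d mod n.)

h^563 mod 713 = 65

65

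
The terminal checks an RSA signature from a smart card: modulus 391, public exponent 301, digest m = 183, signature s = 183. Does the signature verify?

Squares mod 391: s^1≡183, s^2≡254, s^4≡1, s^8≡1, s^16≡1, s^32≡1, s^64≡1, s^128≡1, s^256≡1
301 = 256 + 32 + 8 + 4 + 1, so s^301 ≡ 1·1·1·1·183 ≡ 183 (mod 391)
s^301 mod 391 = 183 matches m.

verifies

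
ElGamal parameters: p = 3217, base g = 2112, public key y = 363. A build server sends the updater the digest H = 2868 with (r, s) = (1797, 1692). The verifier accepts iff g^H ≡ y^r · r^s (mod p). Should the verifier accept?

reject

Left side g^H mod p:
Squares mod 3217: 2112^1≡2112, 2112^2≡1782, 2112^4≡345, 2112^8≡3213, 2112^16≡16, 2112^32≡256, 2112^64≡1196, 2112^128≡2068, 2112^256≡1231, 2112^512≡154, 2112^1024≡1197, 2112^2048≡1244
2868 = 2048 + 512 + 256 + 32 + 16 + 4, so 2112^2868 ≡ 1244·154·1231·256·16·345 ≡ 2615 (mod 3217)
Right side y^r · r^s mod p:
Squares mod 3217: 363^1≡363, 363^2≡3089, 363^4≡299, 363^8≡2542, 363^16≡2028, 363^32≡1458, 363^64≡2544, 363^128≡2549, 363^256≡2278, 363^512≡263, 363^1024≡1612
1797 = 1024 + 512 + 256 + 4 + 1, so 363^1797 ≡ 1612·263·2278·299·363 ≡ 3001 (mod 3217)
Squares mod 3217: 1797^1≡1797, 1797^2≡2558, 1797^4≡3203, 1797^8≡196, 1797^16≡3029, 1797^32≡3174, 1797^64≡1849, 1797^128≡2347, 1797^256≡905, 1797^512≡1907, 1797^1024≡1439
1692 = 1024 + 512 + 128 + 16 + 8 + 4, so 1797^1692 ≡ 1439·1907·2347·3029·196·3203 ≡ 2464 (mod 3217)
3001·2464 = 7394464 ≡ 1798 (mod 3217)
2615 ≠ 1798, so verification fails.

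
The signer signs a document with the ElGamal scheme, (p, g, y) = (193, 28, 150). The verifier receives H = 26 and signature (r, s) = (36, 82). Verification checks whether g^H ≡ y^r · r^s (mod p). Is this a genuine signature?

genuine

Left side g^H mod p:
28^26 mod 193 = 181
Right side y^r · r^s mod p:
150^36 mod 193 = 192
36^82 mod 193 = 12
192·12 = 2304 ≡ 181 (mod 193)
181 ≡ 181 (mod 193), so the signature is genuine.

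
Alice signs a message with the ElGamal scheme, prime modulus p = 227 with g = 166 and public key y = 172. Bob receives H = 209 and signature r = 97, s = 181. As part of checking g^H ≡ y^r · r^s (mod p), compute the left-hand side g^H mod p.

3

Squares mod 227: 166^1≡166, 166^2≡89, 166^4≡203, 166^8≡122, 166^16≡129, 166^32≡70, 166^64≡133, 166^128≡210
209 = 128 + 64 + 16 + 1, so 166^209 ≡ 210·133·129·166 ≡ 3 (mod 227)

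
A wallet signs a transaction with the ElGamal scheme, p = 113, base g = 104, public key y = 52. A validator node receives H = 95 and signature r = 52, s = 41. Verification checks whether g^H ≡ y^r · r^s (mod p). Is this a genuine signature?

Left side g^H mod p:
104^2 = 10816 ≡ 81
104^4 ≡ 81^2 = 6561 ≡ 7
104^8 ≡ 7^2 = 49
104^16 ≡ 49^2 = 2401 ≡ 28
104^32 ≡ 28^2 = 784 ≡ 106
104^64 ≡ 106^2 = 11236 ≡ 49
95 = 64 + 16 + 8 + 4 + 2 + 1, so 104^95 ≡ 49·28·49·7·81·104 ≡ 13 (mod 113)
Right side y^r · r^s mod p:
52^2 = 2704 ≡ 105
52^4 ≡ 105^2 = 11025 ≡ 64
52^8 ≡ 64^2 = 4096 ≡ 28
52^16 ≡ 28^2 = 784 ≡ 106
52^32 ≡ 106^2 = 11236 ≡ 49
52 = 32 + 16 + 4, so 52^52 ≡ 49·106·64 ≡ 83 (mod 113)
52^2 = 2704 ≡ 105
52^4 ≡ 105^2 = 11025 ≡ 64
52^8 ≡ 64^2 = 4096 ≡ 28
52^16 ≡ 28^2 = 784 ≡ 106
52^32 ≡ 106^2 = 11236 ≡ 49
41 = 32 + 8 + 1, so 52^41 ≡ 49·28·52 ≡ 41 (mod 113)
83·41 = 3403 ≡ 13 (mod 113)
13 ≡ 13 (mod 113), so the signature is genuine.

genuine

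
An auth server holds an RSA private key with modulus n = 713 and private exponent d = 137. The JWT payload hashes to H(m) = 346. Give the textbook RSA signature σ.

645

(H(m))^2 ≡ 346^2 = 119716 ≡ 645
(H(m))^4 ≡ 645^2 = 416025 ≡ 346
(H(m))^8 ≡ 346^2 = 119716 ≡ 645
(H(m))^16 ≡ 645^2 = 416025 ≡ 346
(H(m))^32 ≡ 346^2 = 119716 ≡ 645
(H(m))^64 ≡ 645^2 = 416025 ≡ 346
(H(m))^128 ≡ 346^2 = 119716 ≡ 645
137 = 128 + 8 + 1, so (H(m))^137 ≡ 645·645·346 ≡ 645 (mod 713)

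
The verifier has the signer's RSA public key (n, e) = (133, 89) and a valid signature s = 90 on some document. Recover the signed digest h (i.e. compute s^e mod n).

34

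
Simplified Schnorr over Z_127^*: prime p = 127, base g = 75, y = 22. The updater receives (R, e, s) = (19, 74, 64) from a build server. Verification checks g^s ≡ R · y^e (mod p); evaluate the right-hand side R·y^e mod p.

22^2 = 484 ≡ 103
22^4 ≡ 103^2 = 10609 ≡ 68
22^8 ≡ 68^2 = 4624 ≡ 52
22^16 ≡ 52^2 = 2704 ≡ 37
22^32 ≡ 37^2 = 1369 ≡ 99
22^64 ≡ 99^2 = 9801 ≡ 22
74 = 64 + 8 + 2, so 22^74 ≡ 22·52·103 ≡ 103 (mod 127)
R · y^e ≡ 19·103 = 1957 ≡ 52 (mod 127)

52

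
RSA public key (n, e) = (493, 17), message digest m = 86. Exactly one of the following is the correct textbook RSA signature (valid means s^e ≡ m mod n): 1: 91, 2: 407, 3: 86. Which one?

3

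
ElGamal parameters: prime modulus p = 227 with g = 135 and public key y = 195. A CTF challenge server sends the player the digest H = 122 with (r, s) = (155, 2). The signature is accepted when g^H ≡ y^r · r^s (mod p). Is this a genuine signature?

forged

Left side g^H mod p:
135^2 = 18225 ≡ 65
135^4 ≡ 65^2 = 4225 ≡ 139
135^8 ≡ 139^2 = 19321 ≡ 26
135^16 ≡ 26^2 = 676 ≡ 222
135^32 ≡ 222^2 = 49284 ≡ 25
135^64 ≡ 25^2 = 625 ≡ 171
122 = 64 + 32 + 16 + 8 + 2, so 135^122 ≡ 171·25·222·26·65 ≡ 122 (mod 227)
Right side y^r · r^s mod p:
195^2 = 38025 ≡ 116
195^4 ≡ 116^2 = 13456 ≡ 63
195^8 ≡ 63^2 = 3969 ≡ 110
195^16 ≡ 110^2 = 12100 ≡ 69
195^32 ≡ 69^2 = 4761 ≡ 221
195^64 ≡ 221^2 = 48841 ≡ 36
195^128 ≡ 36^2 = 1296 ≡ 161
155 = 128 + 16 + 8 + 2 + 1, so 195^155 ≡ 161·69·110·116·195 ≡ 166 (mod 227)
155^2 = 24025 ≡ 190
166·190 = 31540 ≡ 214 (mod 227)
122 ≠ 214, so verification fails.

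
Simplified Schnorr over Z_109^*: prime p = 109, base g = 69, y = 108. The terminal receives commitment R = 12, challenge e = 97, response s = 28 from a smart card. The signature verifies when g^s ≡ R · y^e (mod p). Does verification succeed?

g^s mod p:
69^2 = 4761 ≡ 74
69^4 ≡ 74^2 = 5476 ≡ 26
69^8 ≡ 26^2 = 676 ≡ 22
69^16 ≡ 22^2 = 484 ≡ 48
28 = 16 + 8 + 4, so 69^28 ≡ 48·22·26 ≡ 97 (mod 109)
R · y^e mod p:
108^2 = 11664 ≡ 1
108^4 ≡ 1^2 = 1
108^8 ≡ 1^2 = 1
108^16 ≡ 1^2 = 1
108^32 ≡ 1^2 = 1
108^64 ≡ 1^2 = 1
97 = 64 + 32 + 1, so 108^97 ≡ 1·1·108 ≡ 108 (mod 109)
12·108 = 1296 ≡ 97 (mod 109)
97 ≡ 97 (mod 109); signature holds.

passes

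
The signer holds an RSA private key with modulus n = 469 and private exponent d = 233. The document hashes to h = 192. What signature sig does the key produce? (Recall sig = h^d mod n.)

187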